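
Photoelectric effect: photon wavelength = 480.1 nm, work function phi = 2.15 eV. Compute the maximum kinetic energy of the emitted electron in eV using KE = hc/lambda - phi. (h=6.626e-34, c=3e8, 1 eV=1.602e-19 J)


E_photon = hc / lambda
= (6.626e-34)(3e8) / (480.1e-9)
= 4.1404e-19 J
= 2.5845 eV
KE = E_photon - phi
= 2.5845 - 2.15
= 0.4345 eV

0.4345


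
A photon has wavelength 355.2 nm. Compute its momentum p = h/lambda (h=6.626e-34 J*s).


p = h / lambda
= 6.626e-34 / (355.2e-9)
= 6.626e-34 / 3.5520e-07
= 1.8654e-27 kg*m/s

1.8654e-27


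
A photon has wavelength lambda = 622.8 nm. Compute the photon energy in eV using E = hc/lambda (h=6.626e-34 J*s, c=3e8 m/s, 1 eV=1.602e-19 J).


E = hc / lambda
= (6.626e-34)(3e8) / (622.8e-9)
= 1.9878e-25 / 6.2280e-07
= 3.1917e-19 J
Converting to eV: 3.1917e-19 / 1.602e-19
= 1.9923 eV

1.9923


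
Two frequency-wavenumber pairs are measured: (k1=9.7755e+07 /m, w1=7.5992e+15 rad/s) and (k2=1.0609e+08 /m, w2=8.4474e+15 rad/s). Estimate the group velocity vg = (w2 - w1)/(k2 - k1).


vg = (w2 - w1) / (k2 - k1)
= (8.4474e+15 - 7.5992e+15) / (1.0609e+08 - 9.7755e+07)
= 8.4820e+14 / 8.3350e+06
= 1.0176e+08 m/s

1.0176e+08


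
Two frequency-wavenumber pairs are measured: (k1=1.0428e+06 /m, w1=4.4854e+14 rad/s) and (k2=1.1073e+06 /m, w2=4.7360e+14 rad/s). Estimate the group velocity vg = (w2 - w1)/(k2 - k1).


vg = (w2 - w1) / (k2 - k1)
= (4.7360e+14 - 4.4854e+14) / (1.1073e+06 - 1.0428e+06)
= 2.5060e+13 / 6.4500e+04
= 3.8853e+08 m/s

3.8853e+08


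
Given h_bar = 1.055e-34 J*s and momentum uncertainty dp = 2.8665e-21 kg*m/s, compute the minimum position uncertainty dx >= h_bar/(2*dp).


dx = h_bar / (2 * dp)
= 1.055e-34 / (2 * 2.8665e-21)
= 1.055e-34 / 5.7330e-21
= 1.8402e-14 m

1.8402e-14


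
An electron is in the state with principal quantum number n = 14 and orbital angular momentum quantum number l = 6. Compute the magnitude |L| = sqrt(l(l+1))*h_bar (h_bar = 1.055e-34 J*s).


L = sqrt(l*(l+1)) * h_bar
= sqrt(6 * 7) * 1.055e-34
= sqrt(42) * 1.055e-34
= 6.4807 * 1.055e-34
= 6.8372e-34 J*s

6.8372e-34


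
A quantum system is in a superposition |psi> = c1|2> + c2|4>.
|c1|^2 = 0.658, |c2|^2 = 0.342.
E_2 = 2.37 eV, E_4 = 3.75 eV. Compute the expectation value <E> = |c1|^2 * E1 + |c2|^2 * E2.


<E> = |c1|^2 * E1 + |c2|^2 * E2
= 0.658 * 2.37 + 0.342 * 3.75
= 1.5595 + 1.2825
= 2.842 eV

2.842


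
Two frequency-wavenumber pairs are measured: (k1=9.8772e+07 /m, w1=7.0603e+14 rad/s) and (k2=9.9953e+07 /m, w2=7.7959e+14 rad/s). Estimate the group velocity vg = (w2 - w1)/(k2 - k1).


vg = (w2 - w1) / (k2 - k1)
= (7.7959e+14 - 7.0603e+14) / (9.9953e+07 - 9.8772e+07)
= 7.3560e+13 / 1.1810e+06
= 6.2286e+07 m/s

6.2286e+07


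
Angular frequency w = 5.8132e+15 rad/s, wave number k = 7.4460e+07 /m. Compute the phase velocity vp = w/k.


vp = w / k
= 5.8132e+15 / 7.4460e+07
= 7.8071e+07 m/s

7.8071e+07


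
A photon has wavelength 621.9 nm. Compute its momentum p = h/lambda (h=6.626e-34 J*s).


p = h / lambda
= 6.626e-34 / (621.9e-9)
= 6.626e-34 / 6.2190e-07
= 1.0654e-27 kg*m/s

1.0654e-27


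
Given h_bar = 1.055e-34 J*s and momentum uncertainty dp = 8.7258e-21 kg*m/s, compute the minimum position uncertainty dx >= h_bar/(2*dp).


dx = h_bar / (2 * dp)
= 1.055e-34 / (2 * 8.7258e-21)
= 1.055e-34 / 1.7452e-20
= 6.0453e-15 m

6.0453e-15


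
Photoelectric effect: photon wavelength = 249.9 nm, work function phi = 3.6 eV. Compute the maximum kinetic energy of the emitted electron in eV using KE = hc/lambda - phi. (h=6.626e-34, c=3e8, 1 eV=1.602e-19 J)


E_photon = hc / lambda
= (6.626e-34)(3e8) / (249.9e-9)
= 7.9544e-19 J
= 4.9653 eV
KE = E_photon - phi
= 4.9653 - 3.6
= 1.3653 eV

1.3653


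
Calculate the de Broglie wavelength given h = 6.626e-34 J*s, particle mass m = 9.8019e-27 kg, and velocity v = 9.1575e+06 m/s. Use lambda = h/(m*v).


lambda = h / (m * v)
= 6.626e-34 / (9.8019e-27 * 9.1575e+06)
= 6.626e-34 / 8.9761e-20
= 7.3818e-15 m

7.3818e-15


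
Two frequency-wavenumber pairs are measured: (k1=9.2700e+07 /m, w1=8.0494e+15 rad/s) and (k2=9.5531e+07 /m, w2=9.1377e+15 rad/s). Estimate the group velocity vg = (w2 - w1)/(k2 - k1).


vg = (w2 - w1) / (k2 - k1)
= (9.1377e+15 - 8.0494e+15) / (9.5531e+07 - 9.2700e+07)
= 1.0883e+15 / 2.8310e+06
= 3.8442e+08 m/s

3.8442e+08


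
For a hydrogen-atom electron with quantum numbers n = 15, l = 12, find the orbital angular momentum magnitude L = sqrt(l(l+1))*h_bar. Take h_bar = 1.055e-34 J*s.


L = sqrt(l*(l+1)) * h_bar
= sqrt(12 * 13) * 1.055e-34
= sqrt(156) * 1.055e-34
= 12.49 * 1.055e-34
= 1.3177e-33 J*s

1.3177e-33


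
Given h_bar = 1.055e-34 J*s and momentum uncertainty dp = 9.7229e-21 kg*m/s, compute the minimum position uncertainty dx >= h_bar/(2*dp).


dx = h_bar / (2 * dp)
= 1.055e-34 / (2 * 9.7229e-21)
= 1.055e-34 / 1.9446e-20
= 5.4253e-15 m

5.4253e-15


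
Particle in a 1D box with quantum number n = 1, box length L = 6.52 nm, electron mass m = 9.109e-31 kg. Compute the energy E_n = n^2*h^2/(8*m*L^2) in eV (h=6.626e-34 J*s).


E = n^2 * h^2 / (8 * m * L^2)
= 1^2 * (6.626e-34)^2 / (8 * 9.109e-31 * (6.52e-9)^2)
= 1 * 4.3904e-67 / (8 * 9.109e-31 * 4.2510e-17)
= 1.4173e-21 J
= 0.0088 eV

0.0088


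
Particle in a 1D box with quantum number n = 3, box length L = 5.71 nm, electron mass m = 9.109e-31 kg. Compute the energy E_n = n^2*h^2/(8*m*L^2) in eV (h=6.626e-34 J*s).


E = n^2 * h^2 / (8 * m * L^2)
= 3^2 * (6.626e-34)^2 / (8 * 9.109e-31 * (5.71e-9)^2)
= 9 * 4.3904e-67 / (8 * 9.109e-31 * 3.2604e-17)
= 1.6631e-20 J
= 0.1038 eV

0.1038


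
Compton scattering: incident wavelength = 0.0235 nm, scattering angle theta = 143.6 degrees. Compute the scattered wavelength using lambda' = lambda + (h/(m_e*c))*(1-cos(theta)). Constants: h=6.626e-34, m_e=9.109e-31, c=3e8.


Compton wavelength: h/(m_e*c) = 2.4247e-12 m
d_lambda = 2.4247e-12 * (1 - cos(143.6 deg))
= 2.4247e-12 * 1.804894
= 4.3763e-12 m = 0.004376 nm
lambda' = 0.0235 + 0.004376
= 0.027876 nm

0.027876


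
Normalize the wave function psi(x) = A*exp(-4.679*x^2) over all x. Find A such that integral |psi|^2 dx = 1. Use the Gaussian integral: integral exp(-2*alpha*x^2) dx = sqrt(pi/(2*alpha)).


integral |psi|^2 dx = A^2 * sqrt(pi/(2*alpha)) = 1
A^2 = sqrt(2*alpha/pi)
= sqrt(2 * 4.679 / pi)
= 1.725904
A = sqrt(1.725904)
= 1.3137

1.3137


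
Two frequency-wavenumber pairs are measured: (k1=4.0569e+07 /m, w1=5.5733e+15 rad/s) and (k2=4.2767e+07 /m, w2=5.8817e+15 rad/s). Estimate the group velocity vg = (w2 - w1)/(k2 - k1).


vg = (w2 - w1) / (k2 - k1)
= (5.8817e+15 - 5.5733e+15) / (4.2767e+07 - 4.0569e+07)
= 3.0840e+14 / 2.1980e+06
= 1.4031e+08 m/s

1.4031e+08


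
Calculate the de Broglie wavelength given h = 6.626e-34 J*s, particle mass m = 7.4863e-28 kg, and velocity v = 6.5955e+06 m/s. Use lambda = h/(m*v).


lambda = h / (m * v)
= 6.626e-34 / (7.4863e-28 * 6.5955e+06)
= 6.626e-34 / 4.9376e-21
= 1.3420e-13 m

1.3420e-13


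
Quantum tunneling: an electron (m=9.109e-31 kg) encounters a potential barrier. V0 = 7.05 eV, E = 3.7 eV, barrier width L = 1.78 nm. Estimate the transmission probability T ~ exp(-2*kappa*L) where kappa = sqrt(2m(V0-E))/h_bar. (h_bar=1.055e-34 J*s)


V0 - E = 3.35 eV = 5.3667e-19 J
kappa = sqrt(2 * m * (V0-E)) / h_bar
= sqrt(2 * 9.109e-31 * 5.3667e-19) / 1.055e-34
= 9.3724e+09 /m
2*kappa*L = 2 * 9.3724e+09 * 1.78e-9
= 33.3658
T = exp(-33.3658) = 3.231596e-15

3.231596e-15


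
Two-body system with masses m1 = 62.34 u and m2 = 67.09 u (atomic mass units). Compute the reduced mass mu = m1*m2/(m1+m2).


mu = m1 * m2 / (m1 + m2)
= 62.34 * 67.09 / (62.34 + 67.09)
= 4182.3906 / 129.43
= 32.3139 u

32.3139


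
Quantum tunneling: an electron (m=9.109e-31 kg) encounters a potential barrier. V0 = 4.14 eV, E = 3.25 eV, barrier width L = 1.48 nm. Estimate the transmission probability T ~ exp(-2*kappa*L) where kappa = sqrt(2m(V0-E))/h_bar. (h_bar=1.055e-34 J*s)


V0 - E = 0.89 eV = 1.4258e-19 J
kappa = sqrt(2 * m * (V0-E)) / h_bar
= sqrt(2 * 9.109e-31 * 1.4258e-19) / 1.055e-34
= 4.8309e+09 /m
2*kappa*L = 2 * 4.8309e+09 * 1.48e-9
= 14.2993
T = exp(-14.2993) = 6.164210e-07

6.164210e-07


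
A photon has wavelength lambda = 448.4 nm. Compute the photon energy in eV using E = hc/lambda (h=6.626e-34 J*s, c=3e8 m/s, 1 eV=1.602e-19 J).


E = hc / lambda
= (6.626e-34)(3e8) / (448.4e-9)
= 1.9878e-25 / 4.4840e-07
= 4.4331e-19 J
Converting to eV: 4.4331e-19 / 1.602e-19
= 2.7672 eV

2.7672


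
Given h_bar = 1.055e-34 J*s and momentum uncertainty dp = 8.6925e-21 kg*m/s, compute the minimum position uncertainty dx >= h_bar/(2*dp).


dx = h_bar / (2 * dp)
= 1.055e-34 / (2 * 8.6925e-21)
= 1.055e-34 / 1.7385e-20
= 6.0684e-15 m

6.0684e-15


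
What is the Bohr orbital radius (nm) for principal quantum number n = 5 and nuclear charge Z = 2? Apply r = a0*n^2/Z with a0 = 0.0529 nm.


r = a0 * n^2 / Z
= 0.0529 * 5^2 / 2
= 0.0529 * 25 / 2
= 0.6613 nm

0.6613


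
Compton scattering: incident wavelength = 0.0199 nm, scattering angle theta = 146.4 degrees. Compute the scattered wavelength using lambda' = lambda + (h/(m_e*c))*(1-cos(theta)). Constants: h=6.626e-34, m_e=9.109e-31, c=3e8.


Compton wavelength: h/(m_e*c) = 2.4247e-12 m
d_lambda = 2.4247e-12 * (1 - cos(146.4 deg))
= 2.4247e-12 * 1.832921
= 4.4443e-12 m = 0.004444 nm
lambda' = 0.0199 + 0.004444
= 0.024344 nm

0.024344


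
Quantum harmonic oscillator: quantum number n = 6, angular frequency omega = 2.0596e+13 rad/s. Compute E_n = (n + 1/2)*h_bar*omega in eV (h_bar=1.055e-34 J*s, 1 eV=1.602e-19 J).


E = (n + 1/2) * h_bar * omega
= (6 + 0.5) * 1.055e-34 * 2.0596e+13
= 6.5 * 2.1729e-21
= 1.4124e-20 J
= 0.0882 eV

0.0882


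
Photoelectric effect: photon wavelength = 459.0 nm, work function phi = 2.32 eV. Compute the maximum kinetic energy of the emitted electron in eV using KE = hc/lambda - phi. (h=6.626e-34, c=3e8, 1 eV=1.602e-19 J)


E_photon = hc / lambda
= (6.626e-34)(3e8) / (459.0e-9)
= 4.3307e-19 J
= 2.7033 eV
KE = E_photon - phi
= 2.7033 - 2.32
= 0.3833 eV

0.3833


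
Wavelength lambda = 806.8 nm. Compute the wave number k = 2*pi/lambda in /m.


k = 2 * pi / lambda
= 6.2832 / (806.8e-9)
= 6.2832 / 8.0680e-07
= 7.7878e+06 /m

7.7878e+06


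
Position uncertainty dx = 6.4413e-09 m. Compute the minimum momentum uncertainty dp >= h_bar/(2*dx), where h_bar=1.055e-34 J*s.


dp = h_bar / (2 * dx)
= 1.055e-34 / (2 * 6.4413e-09)
= 1.055e-34 / 1.2883e-08
= 8.1893e-27 kg*m/s

8.1893e-27


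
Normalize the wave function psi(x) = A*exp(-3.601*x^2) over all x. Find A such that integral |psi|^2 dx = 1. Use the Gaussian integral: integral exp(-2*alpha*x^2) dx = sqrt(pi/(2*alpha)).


integral |psi|^2 dx = A^2 * sqrt(pi/(2*alpha)) = 1
A^2 = sqrt(2*alpha/pi)
= sqrt(2 * 3.601 / pi)
= 1.51409
A = sqrt(1.51409)
= 1.2305

1.2305


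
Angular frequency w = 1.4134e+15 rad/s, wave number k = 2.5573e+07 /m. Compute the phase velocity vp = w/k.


vp = w / k
= 1.4134e+15 / 2.5573e+07
= 5.5269e+07 m/s

5.5269e+07


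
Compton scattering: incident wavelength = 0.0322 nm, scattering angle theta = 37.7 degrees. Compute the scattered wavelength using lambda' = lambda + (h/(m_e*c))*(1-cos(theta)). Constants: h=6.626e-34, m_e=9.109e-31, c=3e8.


Compton wavelength: h/(m_e*c) = 2.4247e-12 m
d_lambda = 2.4247e-12 * (1 - cos(37.7 deg))
= 2.4247e-12 * 0.208776
= 5.0622e-13 m = 0.000506 nm
lambda' = 0.0322 + 0.000506
= 0.032706 nm

0.032706


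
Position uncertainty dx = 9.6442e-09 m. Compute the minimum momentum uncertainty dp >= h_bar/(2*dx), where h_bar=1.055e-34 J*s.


dp = h_bar / (2 * dx)
= 1.055e-34 / (2 * 9.6442e-09)
= 1.055e-34 / 1.9288e-08
= 5.4696e-27 kg*m/s

5.4696e-27


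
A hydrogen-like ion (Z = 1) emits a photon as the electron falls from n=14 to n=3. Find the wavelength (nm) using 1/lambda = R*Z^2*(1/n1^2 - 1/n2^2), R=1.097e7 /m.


1/lambda = R * Z^2 * (1/n1^2 - 1/n2^2)
= 1.097e7 * 1^2 * (1/3^2 - 1/14^2)
= 1.097e7 * 1 * (0.111111 - 0.005102)
= 1.1629e+06 /m
lambda = 1 / 1.1629e+06
= 859.9047 nm

859.9047


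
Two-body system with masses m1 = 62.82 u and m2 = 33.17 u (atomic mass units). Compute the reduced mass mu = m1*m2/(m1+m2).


mu = m1 * m2 / (m1 + m2)
= 62.82 * 33.17 / (62.82 + 33.17)
= 2083.7394 / 95.99
= 21.7079 u

21.7079


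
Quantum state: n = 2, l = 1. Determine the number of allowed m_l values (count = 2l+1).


m_l ranges from -l to +l in integer steps
So m_l goes from -1 to +1
Count = 2l + 1 = 2*1 + 1
= 3

3


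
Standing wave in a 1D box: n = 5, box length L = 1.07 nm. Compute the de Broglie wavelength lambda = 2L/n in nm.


lambda = 2L / n
= 2 * 1.07 / 5
= 2.14 / 5
= 0.428 nm

0.428


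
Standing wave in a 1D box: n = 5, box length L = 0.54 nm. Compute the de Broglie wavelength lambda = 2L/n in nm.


lambda = 2L / n
= 2 * 0.54 / 5
= 1.08 / 5
= 0.216 nm

0.216


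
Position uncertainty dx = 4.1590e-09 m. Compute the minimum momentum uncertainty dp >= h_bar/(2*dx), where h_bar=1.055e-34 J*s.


dp = h_bar / (2 * dx)
= 1.055e-34 / (2 * 4.1590e-09)
= 1.055e-34 / 8.3180e-09
= 1.2683e-26 kg*m/s

1.2683e-26


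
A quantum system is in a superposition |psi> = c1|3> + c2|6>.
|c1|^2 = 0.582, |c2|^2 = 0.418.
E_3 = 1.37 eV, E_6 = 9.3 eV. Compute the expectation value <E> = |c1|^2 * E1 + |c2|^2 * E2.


<E> = |c1|^2 * E1 + |c2|^2 * E2
= 0.582 * 1.37 + 0.418 * 9.3
= 0.7973 + 3.8874
= 4.6847 eV

4.6847


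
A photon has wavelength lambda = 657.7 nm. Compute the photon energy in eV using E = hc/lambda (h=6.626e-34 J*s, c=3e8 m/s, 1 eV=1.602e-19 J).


E = hc / lambda
= (6.626e-34)(3e8) / (657.7e-9)
= 1.9878e-25 / 6.5770e-07
= 3.0224e-19 J
Converting to eV: 3.0224e-19 / 1.602e-19
= 1.8866 eV

1.8866


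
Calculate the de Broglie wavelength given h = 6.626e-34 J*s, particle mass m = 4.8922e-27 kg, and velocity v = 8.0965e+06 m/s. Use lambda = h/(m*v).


lambda = h / (m * v)
= 6.626e-34 / (4.8922e-27 * 8.0965e+06)
= 6.626e-34 / 3.9610e-20
= 1.6728e-14 m

1.6728e-14


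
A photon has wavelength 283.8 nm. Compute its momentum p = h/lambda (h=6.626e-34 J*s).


p = h / lambda
= 6.626e-34 / (283.8e-9)
= 6.626e-34 / 2.8380e-07
= 2.3347e-27 kg*m/s

2.3347e-27


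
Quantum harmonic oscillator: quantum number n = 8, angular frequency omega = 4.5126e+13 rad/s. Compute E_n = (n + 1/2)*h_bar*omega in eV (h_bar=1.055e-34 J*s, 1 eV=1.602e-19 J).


E = (n + 1/2) * h_bar * omega
= (8 + 0.5) * 1.055e-34 * 4.5126e+13
= 8.5 * 4.7608e-21
= 4.0467e-20 J
= 0.2526 eV

0.2526


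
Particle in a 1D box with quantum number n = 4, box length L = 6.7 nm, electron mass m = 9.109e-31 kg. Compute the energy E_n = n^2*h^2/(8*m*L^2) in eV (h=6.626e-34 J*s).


E = n^2 * h^2 / (8 * m * L^2)
= 4^2 * (6.626e-34)^2 / (8 * 9.109e-31 * (6.7e-9)^2)
= 16 * 4.3904e-67 / (8 * 9.109e-31 * 4.4890e-17)
= 2.1474e-20 J
= 0.134 eV

0.134


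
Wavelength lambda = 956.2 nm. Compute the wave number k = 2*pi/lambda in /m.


k = 2 * pi / lambda
= 6.2832 / (956.2e-9)
= 6.2832 / 9.5620e-07
= 6.5710e+06 /m

6.5710e+06


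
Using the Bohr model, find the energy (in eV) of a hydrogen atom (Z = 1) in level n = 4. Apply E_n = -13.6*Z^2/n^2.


E_n = -13.6 * Z^2 / n^2
= -13.6 * 1^2 / 4^2
= -13.6 * 1 / 16
= -0.85 eV

-0.85


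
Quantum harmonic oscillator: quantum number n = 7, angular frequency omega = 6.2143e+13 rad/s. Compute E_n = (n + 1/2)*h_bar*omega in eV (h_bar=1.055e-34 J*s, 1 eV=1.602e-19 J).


E = (n + 1/2) * h_bar * omega
= (7 + 0.5) * 1.055e-34 * 6.2143e+13
= 7.5 * 6.5561e-21
= 4.9171e-20 J
= 0.3069 eV

0.3069


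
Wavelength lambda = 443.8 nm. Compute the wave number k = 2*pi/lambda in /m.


k = 2 * pi / lambda
= 6.2832 / (443.8e-9)
= 6.2832 / 4.4380e-07
= 1.4158e+07 /m

1.4158e+07


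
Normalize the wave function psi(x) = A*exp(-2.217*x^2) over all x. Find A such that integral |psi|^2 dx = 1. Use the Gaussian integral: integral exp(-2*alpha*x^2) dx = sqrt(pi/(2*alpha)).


integral |psi|^2 dx = A^2 * sqrt(pi/(2*alpha)) = 1
A^2 = sqrt(2*alpha/pi)
= sqrt(2 * 2.217 / pi)
= 1.188018
A = sqrt(1.188018)
= 1.09

1.09


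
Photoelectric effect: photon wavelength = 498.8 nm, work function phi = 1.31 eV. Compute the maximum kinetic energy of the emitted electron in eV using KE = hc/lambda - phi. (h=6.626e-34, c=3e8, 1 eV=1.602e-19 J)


E_photon = hc / lambda
= (6.626e-34)(3e8) / (498.8e-9)
= 3.9852e-19 J
= 2.4876 eV
KE = E_photon - phi
= 2.4876 - 1.31
= 1.1776 eV

1.1776


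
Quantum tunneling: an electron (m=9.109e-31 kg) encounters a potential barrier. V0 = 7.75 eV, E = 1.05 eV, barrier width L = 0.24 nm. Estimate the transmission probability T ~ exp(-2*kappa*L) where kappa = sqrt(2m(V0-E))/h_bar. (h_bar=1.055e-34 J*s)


V0 - E = 6.7 eV = 1.0733e-18 J
kappa = sqrt(2 * m * (V0-E)) / h_bar
= sqrt(2 * 9.109e-31 * 1.0733e-18) / 1.055e-34
= 1.3255e+10 /m
2*kappa*L = 2 * 1.3255e+10 * 0.24e-9
= 6.3622
T = exp(-6.3622) = 1.725554e-03

1.725554e-03


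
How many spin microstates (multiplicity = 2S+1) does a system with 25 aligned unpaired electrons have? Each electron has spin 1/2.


Total spin S = N * (1/2) = 25 * 0.5 = 12.5
Spin multiplicity = 2S + 1
= 2 * 12.5 + 1
= 26

26


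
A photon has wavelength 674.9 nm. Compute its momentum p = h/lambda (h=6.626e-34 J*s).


p = h / lambda
= 6.626e-34 / (674.9e-9)
= 6.626e-34 / 6.7490e-07
= 9.8178e-28 kg*m/s

9.8178e-28


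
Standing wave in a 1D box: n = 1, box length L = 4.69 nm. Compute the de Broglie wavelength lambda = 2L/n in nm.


lambda = 2L / n
= 2 * 4.69 / 1
= 9.38 / 1
= 9.38 nm

9.38


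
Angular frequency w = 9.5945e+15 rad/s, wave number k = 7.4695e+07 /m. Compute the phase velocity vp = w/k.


vp = w / k
= 9.5945e+15 / 7.4695e+07
= 1.2845e+08 m/s

1.2845e+08


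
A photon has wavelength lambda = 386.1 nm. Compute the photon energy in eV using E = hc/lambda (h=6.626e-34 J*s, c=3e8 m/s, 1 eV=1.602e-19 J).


E = hc / lambda
= (6.626e-34)(3e8) / (386.1e-9)
= 1.9878e-25 / 3.8610e-07
= 5.1484e-19 J
Converting to eV: 5.1484e-19 / 1.602e-19
= 3.2137 eV

3.2137


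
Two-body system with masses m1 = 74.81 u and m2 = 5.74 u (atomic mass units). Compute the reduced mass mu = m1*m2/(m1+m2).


mu = m1 * m2 / (m1 + m2)
= 74.81 * 5.74 / (74.81 + 5.74)
= 429.4094 / 80.55
= 5.331 u

5.331


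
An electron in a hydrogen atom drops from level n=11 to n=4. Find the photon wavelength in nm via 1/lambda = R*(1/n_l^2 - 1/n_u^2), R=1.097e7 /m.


1/lambda = R * (1/n_l^2 - 1/n_u^2)
= 1.097e7 * (1/4^2 - 1/11^2)
= 1.097e7 * (0.0625 - 0.008264)
= 1.097e7 * 0.054236
= 5.9496e+05 /m
lambda = 1 / 5.9496e+05 = 1680.7744 nm

1680.7744


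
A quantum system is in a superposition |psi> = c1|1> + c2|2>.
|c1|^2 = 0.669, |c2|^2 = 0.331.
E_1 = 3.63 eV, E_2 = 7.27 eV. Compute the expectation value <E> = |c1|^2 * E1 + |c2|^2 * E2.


<E> = |c1|^2 * E1 + |c2|^2 * E2
= 0.669 * 3.63 + 0.331 * 7.27
= 2.4285 + 2.4064
= 4.8348 eV

4.8348


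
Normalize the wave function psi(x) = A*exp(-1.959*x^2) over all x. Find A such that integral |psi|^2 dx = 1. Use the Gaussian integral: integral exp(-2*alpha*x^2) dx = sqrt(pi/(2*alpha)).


integral |psi|^2 dx = A^2 * sqrt(pi/(2*alpha)) = 1
A^2 = sqrt(2*alpha/pi)
= sqrt(2 * 1.959 / pi)
= 1.116753
A = sqrt(1.116753)
= 1.0568

1.0568


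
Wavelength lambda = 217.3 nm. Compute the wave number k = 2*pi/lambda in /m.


k = 2 * pi / lambda
= 6.2832 / (217.3e-9)
= 6.2832 / 2.1730e-07
= 2.8915e+07 /m

2.8915e+07


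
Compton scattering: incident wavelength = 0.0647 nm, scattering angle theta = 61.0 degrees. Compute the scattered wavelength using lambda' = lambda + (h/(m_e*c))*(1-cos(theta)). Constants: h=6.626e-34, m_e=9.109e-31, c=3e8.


Compton wavelength: h/(m_e*c) = 2.4247e-12 m
d_lambda = 2.4247e-12 * (1 - cos(61.0 deg))
= 2.4247e-12 * 0.51519
= 1.2492e-12 m = 0.001249 nm
lambda' = 0.0647 + 0.001249
= 0.065949 nm

0.065949


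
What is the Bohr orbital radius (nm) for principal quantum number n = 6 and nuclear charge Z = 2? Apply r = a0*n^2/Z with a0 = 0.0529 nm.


r = a0 * n^2 / Z
= 0.0529 * 6^2 / 2
= 0.0529 * 36 / 2
= 0.9522 nm

0.9522


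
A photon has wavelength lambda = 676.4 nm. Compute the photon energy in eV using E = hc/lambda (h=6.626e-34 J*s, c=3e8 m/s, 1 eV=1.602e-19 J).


E = hc / lambda
= (6.626e-34)(3e8) / (676.4e-9)
= 1.9878e-25 / 6.7640e-07
= 2.9388e-19 J
Converting to eV: 2.9388e-19 / 1.602e-19
= 1.8345 eV

1.8345


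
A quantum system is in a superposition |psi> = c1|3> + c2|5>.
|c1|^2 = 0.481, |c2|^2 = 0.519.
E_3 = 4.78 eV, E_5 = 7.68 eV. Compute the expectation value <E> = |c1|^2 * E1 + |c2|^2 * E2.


<E> = |c1|^2 * E1 + |c2|^2 * E2
= 0.481 * 4.78 + 0.519 * 7.68
= 2.2992 + 3.9859
= 6.2851 eV

6.2851


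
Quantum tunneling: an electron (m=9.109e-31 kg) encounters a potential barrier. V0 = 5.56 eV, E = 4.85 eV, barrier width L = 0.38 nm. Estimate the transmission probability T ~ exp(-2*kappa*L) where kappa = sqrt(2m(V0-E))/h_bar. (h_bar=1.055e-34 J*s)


V0 - E = 0.71 eV = 1.1374e-19 J
kappa = sqrt(2 * m * (V0-E)) / h_bar
= sqrt(2 * 9.109e-31 * 1.1374e-19) / 1.055e-34
= 4.3148e+09 /m
2*kappa*L = 2 * 4.3148e+09 * 0.38e-9
= 3.2792
T = exp(-3.2792) = 3.765723e-02

3.765723e-02


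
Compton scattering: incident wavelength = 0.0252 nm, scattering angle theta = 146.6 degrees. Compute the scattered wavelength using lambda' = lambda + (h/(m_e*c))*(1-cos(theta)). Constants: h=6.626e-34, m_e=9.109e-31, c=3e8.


Compton wavelength: h/(m_e*c) = 2.4247e-12 m
d_lambda = 2.4247e-12 * (1 - cos(146.6 deg))
= 2.4247e-12 * 1.834848
= 4.4490e-12 m = 0.004449 nm
lambda' = 0.0252 + 0.004449
= 0.029649 nm

0.029649


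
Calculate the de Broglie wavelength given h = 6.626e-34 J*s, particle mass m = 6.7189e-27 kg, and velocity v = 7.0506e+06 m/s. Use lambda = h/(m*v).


lambda = h / (m * v)
= 6.626e-34 / (6.7189e-27 * 7.0506e+06)
= 6.626e-34 / 4.7372e-20
= 1.3987e-14 m

1.3987e-14


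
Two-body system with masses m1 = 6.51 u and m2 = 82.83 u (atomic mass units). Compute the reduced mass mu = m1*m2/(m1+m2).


mu = m1 * m2 / (m1 + m2)
= 6.51 * 82.83 / (6.51 + 82.83)
= 539.2233 / 89.34
= 6.0356 u

6.0356


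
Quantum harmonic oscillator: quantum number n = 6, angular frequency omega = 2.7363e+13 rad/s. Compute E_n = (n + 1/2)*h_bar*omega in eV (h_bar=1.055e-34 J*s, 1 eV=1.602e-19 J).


E = (n + 1/2) * h_bar * omega
= (6 + 0.5) * 1.055e-34 * 2.7363e+13
= 6.5 * 2.8868e-21
= 1.8764e-20 J
= 0.1171 eV

0.1171


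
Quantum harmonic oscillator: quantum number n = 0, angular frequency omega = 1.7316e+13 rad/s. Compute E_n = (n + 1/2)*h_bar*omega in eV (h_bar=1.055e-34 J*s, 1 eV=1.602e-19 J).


E = (n + 1/2) * h_bar * omega
= (0 + 0.5) * 1.055e-34 * 1.7316e+13
= 0.5 * 1.8268e-21
= 9.1342e-22 J
= 0.0057 eV

0.0057


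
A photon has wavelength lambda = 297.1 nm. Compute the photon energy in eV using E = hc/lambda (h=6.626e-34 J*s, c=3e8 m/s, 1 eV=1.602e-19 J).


E = hc / lambda
= (6.626e-34)(3e8) / (297.1e-9)
= 1.9878e-25 / 2.9710e-07
= 6.6907e-19 J
Converting to eV: 6.6907e-19 / 1.602e-19
= 4.1765 eV

4.1765


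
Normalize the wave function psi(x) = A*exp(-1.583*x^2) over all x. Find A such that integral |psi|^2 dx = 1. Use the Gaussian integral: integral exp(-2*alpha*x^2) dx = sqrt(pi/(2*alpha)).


integral |psi|^2 dx = A^2 * sqrt(pi/(2*alpha)) = 1
A^2 = sqrt(2*alpha/pi)
= sqrt(2 * 1.583 / pi)
= 1.003877
A = sqrt(1.003877)
= 1.0019

1.0019


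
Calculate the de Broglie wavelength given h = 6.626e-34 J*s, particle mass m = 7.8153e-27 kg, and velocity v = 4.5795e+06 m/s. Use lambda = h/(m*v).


lambda = h / (m * v)
= 6.626e-34 / (7.8153e-27 * 4.5795e+06)
= 6.626e-34 / 3.5790e-20
= 1.8513e-14 m

1.8513e-14


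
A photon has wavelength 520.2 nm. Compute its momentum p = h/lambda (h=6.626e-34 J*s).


p = h / lambda
= 6.626e-34 / (520.2e-9)
= 6.626e-34 / 5.2020e-07
= 1.2737e-27 kg*m/s

1.2737e-27


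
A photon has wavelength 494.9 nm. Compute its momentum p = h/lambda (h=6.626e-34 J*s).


p = h / lambda
= 6.626e-34 / (494.9e-9)
= 6.626e-34 / 4.9490e-07
= 1.3389e-27 kg*m/s

1.3389e-27


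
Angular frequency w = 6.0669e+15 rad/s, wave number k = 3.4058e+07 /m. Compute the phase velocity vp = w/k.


vp = w / k
= 6.0669e+15 / 3.4058e+07
= 1.7813e+08 m/s

1.7813e+08


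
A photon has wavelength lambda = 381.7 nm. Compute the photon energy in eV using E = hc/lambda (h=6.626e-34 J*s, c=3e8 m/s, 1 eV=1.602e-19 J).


E = hc / lambda
= (6.626e-34)(3e8) / (381.7e-9)
= 1.9878e-25 / 3.8170e-07
= 5.2078e-19 J
Converting to eV: 5.2078e-19 / 1.602e-19
= 3.2508 eV

3.2508


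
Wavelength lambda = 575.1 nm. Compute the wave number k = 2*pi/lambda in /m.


k = 2 * pi / lambda
= 6.2832 / (575.1e-9)
= 6.2832 / 5.7510e-07
= 1.0925e+07 /m

1.0925e+07


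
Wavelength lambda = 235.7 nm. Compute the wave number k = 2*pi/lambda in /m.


k = 2 * pi / lambda
= 6.2832 / (235.7e-9)
= 6.2832 / 2.3570e-07
= 2.6658e+07 /m

2.6658e+07


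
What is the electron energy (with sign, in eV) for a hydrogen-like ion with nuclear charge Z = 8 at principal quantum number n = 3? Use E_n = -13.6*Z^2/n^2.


E_n = -13.6 * Z^2 / n^2
= -13.6 * 8^2 / 3^2
= -13.6 * 64 / 9
= -96.7111 eV

-96.7111


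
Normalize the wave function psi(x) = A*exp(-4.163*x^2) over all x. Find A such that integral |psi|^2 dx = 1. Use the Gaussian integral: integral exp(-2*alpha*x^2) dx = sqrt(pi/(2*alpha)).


integral |psi|^2 dx = A^2 * sqrt(pi/(2*alpha)) = 1
A^2 = sqrt(2*alpha/pi)
= sqrt(2 * 4.163 / pi)
= 1.627958
A = sqrt(1.627958)
= 1.2759

1.2759


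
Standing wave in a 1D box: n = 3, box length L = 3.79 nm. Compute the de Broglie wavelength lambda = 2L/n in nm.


lambda = 2L / n
= 2 * 3.79 / 3
= 7.58 / 3
= 2.5267 nm

2.5267


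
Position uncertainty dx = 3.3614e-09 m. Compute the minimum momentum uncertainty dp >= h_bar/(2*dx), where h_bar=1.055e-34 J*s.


dp = h_bar / (2 * dx)
= 1.055e-34 / (2 * 3.3614e-09)
= 1.055e-34 / 6.7228e-09
= 1.5693e-26 kg*m/s

1.5693e-26


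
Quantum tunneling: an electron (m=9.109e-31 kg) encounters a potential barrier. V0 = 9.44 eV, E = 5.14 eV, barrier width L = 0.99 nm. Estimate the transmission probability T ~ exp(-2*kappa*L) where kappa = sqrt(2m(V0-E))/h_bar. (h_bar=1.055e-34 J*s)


V0 - E = 4.3 eV = 6.8886e-19 J
kappa = sqrt(2 * m * (V0-E)) / h_bar
= sqrt(2 * 9.109e-31 * 6.8886e-19) / 1.055e-34
= 1.0619e+10 /m
2*kappa*L = 2 * 1.0619e+10 * 0.99e-9
= 21.0246
T = exp(-21.0246) = 7.398011e-10

7.398011e-10


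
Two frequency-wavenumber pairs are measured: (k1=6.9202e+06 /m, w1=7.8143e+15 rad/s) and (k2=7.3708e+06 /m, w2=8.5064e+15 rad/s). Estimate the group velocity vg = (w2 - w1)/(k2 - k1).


vg = (w2 - w1) / (k2 - k1)
= (8.5064e+15 - 7.8143e+15) / (7.3708e+06 - 6.9202e+06)
= 6.9210e+14 / 4.5060e+05
= 1.5360e+09 m/s

1.5360e+09


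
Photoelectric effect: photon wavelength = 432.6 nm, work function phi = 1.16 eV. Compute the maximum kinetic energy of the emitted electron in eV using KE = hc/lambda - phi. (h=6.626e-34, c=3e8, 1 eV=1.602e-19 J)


E_photon = hc / lambda
= (6.626e-34)(3e8) / (432.6e-9)
= 4.5950e-19 J
= 2.8683 eV
KE = E_photon - phi
= 2.8683 - 1.16
= 1.7083 eV

1.7083


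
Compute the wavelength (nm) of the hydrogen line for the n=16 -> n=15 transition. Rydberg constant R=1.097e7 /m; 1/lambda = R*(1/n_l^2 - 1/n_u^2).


1/lambda = R * (1/n_l^2 - 1/n_u^2)
= 1.097e7 * (1/15^2 - 1/16^2)
= 1.097e7 * (0.004444 - 0.003906)
= 1.097e7 * 0.000538
= 5.9040e+03 /m
lambda = 1 / 5.9040e+03 = 169376.893 nm

169376.893


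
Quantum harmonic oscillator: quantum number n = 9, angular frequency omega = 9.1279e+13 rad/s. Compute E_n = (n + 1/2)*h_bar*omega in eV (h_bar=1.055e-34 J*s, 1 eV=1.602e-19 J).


E = (n + 1/2) * h_bar * omega
= (9 + 0.5) * 1.055e-34 * 9.1279e+13
= 9.5 * 9.6299e-21
= 9.1484e-20 J
= 0.5711 eV

0.5711


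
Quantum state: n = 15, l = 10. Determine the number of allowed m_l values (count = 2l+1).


m_l ranges from -l to +l in integer steps
So m_l goes from -10 to +10
Count = 2l + 1 = 2*10 + 1
= 21

21


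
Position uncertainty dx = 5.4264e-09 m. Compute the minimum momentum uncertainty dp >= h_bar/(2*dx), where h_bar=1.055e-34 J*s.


dp = h_bar / (2 * dx)
= 1.055e-34 / (2 * 5.4264e-09)
= 1.055e-34 / 1.0853e-08
= 9.7210e-27 kg*m/s

9.7210e-27


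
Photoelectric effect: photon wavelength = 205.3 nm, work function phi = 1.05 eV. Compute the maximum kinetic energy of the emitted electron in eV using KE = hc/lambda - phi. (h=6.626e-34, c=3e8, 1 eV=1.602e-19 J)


E_photon = hc / lambda
= (6.626e-34)(3e8) / (205.3e-9)
= 9.6824e-19 J
= 6.044 eV
KE = E_photon - phi
= 6.044 - 1.05
= 4.994 eV

4.994


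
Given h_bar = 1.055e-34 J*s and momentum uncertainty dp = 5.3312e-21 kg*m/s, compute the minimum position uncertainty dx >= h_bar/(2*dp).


dx = h_bar / (2 * dp)
= 1.055e-34 / (2 * 5.3312e-21)
= 1.055e-34 / 1.0662e-20
= 9.8946e-15 m

9.8946e-15


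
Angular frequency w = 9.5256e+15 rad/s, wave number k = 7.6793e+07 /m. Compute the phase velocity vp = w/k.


vp = w / k
= 9.5256e+15 / 7.6793e+07
= 1.2404e+08 m/s

1.2404e+08


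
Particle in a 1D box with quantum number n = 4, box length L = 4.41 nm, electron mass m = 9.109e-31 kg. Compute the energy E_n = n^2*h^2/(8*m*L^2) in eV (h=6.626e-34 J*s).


E = n^2 * h^2 / (8 * m * L^2)
= 4^2 * (6.626e-34)^2 / (8 * 9.109e-31 * (4.41e-9)^2)
= 16 * 4.3904e-67 / (8 * 9.109e-31 * 1.9448e-17)
= 4.9566e-20 J
= 0.3094 eV

0.3094


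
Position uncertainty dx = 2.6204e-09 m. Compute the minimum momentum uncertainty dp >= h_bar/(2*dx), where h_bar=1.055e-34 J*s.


dp = h_bar / (2 * dx)
= 1.055e-34 / (2 * 2.6204e-09)
= 1.055e-34 / 5.2408e-09
= 2.0131e-26 kg*m/s

2.0131e-26


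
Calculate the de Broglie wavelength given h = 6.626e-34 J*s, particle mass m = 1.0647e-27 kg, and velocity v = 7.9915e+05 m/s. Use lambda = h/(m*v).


lambda = h / (m * v)
= 6.626e-34 / (1.0647e-27 * 7.9915e+05)
= 6.626e-34 / 8.5086e-22
= 7.7875e-13 m

7.7875e-13


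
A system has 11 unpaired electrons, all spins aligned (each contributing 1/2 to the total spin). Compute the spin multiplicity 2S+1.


Total spin S = N * (1/2) = 11 * 0.5 = 5.5
Spin multiplicity = 2S + 1
= 2 * 5.5 + 1
= 12

12


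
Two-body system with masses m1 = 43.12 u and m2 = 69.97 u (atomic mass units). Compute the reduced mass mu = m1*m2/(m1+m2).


mu = m1 * m2 / (m1 + m2)
= 43.12 * 69.97 / (43.12 + 69.97)
= 3017.1064 / 113.09
= 26.6788 u

26.6788


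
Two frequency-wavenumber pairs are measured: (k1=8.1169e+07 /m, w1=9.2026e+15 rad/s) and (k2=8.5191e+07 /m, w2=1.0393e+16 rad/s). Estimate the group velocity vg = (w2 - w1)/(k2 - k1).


vg = (w2 - w1) / (k2 - k1)
= (1.0393e+16 - 9.2026e+15) / (8.5191e+07 - 8.1169e+07)
= 1.1904e+15 / 4.0220e+06
= 2.9597e+08 m/s

2.9597e+08


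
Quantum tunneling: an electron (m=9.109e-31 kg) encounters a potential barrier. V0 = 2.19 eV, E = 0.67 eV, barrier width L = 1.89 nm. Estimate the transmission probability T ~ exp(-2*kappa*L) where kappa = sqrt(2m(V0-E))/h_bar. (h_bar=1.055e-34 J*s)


V0 - E = 1.52 eV = 2.4350e-19 J
kappa = sqrt(2 * m * (V0-E)) / h_bar
= sqrt(2 * 9.109e-31 * 2.4350e-19) / 1.055e-34
= 6.3132e+09 /m
2*kappa*L = 2 * 6.3132e+09 * 1.89e-9
= 23.864
T = exp(-23.864) = 4.325222e-11

4.325222e-11


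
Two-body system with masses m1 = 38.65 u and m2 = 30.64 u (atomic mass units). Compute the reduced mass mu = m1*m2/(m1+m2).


mu = m1 * m2 / (m1 + m2)
= 38.65 * 30.64 / (38.65 + 30.64)
= 1184.236 / 69.29
= 17.091 u

17.091


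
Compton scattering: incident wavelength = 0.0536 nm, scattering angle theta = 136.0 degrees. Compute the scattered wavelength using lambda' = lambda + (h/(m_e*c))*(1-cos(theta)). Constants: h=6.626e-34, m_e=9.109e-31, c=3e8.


Compton wavelength: h/(m_e*c) = 2.4247e-12 m
d_lambda = 2.4247e-12 * (1 - cos(136.0 deg))
= 2.4247e-12 * 1.71934
= 4.1689e-12 m = 0.004169 nm
lambda' = 0.0536 + 0.004169
= 0.057769 nm

0.057769


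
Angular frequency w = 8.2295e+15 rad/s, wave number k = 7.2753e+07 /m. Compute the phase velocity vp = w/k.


vp = w / k
= 8.2295e+15 / 7.2753e+07
= 1.1312e+08 m/s

1.1312e+08


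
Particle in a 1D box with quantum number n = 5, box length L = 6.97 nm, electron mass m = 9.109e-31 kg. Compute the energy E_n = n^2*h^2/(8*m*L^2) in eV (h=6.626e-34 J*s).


E = n^2 * h^2 / (8 * m * L^2)
= 5^2 * (6.626e-34)^2 / (8 * 9.109e-31 * (6.97e-9)^2)
= 25 * 4.3904e-67 / (8 * 9.109e-31 * 4.8581e-17)
= 3.1004e-20 J
= 0.1935 eV

0.1935


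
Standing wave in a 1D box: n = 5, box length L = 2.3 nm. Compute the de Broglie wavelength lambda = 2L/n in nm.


lambda = 2L / n
= 2 * 2.3 / 5
= 4.6 / 5
= 0.92 nm

0.92


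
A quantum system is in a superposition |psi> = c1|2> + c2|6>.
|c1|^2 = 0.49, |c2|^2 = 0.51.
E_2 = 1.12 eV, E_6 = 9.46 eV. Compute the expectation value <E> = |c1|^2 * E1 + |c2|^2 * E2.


<E> = |c1|^2 * E1 + |c2|^2 * E2
= 0.49 * 1.12 + 0.51 * 9.46
= 0.5488 + 4.8246
= 5.3734 eV

5.3734


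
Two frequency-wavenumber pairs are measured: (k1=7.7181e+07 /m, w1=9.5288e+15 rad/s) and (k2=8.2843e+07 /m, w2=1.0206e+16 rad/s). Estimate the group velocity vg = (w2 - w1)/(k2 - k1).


vg = (w2 - w1) / (k2 - k1)
= (1.0206e+16 - 9.5288e+15) / (8.2843e+07 - 7.7181e+07)
= 6.7720e+14 / 5.6620e+06
= 1.1960e+08 m/s

1.1960e+08


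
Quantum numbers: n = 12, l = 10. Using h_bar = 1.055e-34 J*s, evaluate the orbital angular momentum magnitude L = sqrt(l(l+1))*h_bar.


L = sqrt(l*(l+1)) * h_bar
= sqrt(10 * 11) * 1.055e-34
= sqrt(110) * 1.055e-34
= 10.4881 * 1.055e-34
= 1.1065e-33 J*s

1.1065e-33


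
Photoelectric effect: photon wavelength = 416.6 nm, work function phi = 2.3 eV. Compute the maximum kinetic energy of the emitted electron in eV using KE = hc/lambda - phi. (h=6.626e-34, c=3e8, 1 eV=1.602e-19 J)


E_photon = hc / lambda
= (6.626e-34)(3e8) / (416.6e-9)
= 4.7715e-19 J
= 2.9785 eV
KE = E_photon - phi
= 2.9785 - 2.3
= 0.6785 eV

0.6785


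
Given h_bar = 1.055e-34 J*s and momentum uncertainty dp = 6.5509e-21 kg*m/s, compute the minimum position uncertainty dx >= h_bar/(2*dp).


dx = h_bar / (2 * dp)
= 1.055e-34 / (2 * 6.5509e-21)
= 1.055e-34 / 1.3102e-20
= 8.0523e-15 m

8.0523e-15


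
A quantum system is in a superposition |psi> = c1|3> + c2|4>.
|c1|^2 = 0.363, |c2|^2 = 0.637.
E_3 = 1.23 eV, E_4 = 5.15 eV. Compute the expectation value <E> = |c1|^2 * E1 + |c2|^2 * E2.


<E> = |c1|^2 * E1 + |c2|^2 * E2
= 0.363 * 1.23 + 0.637 * 5.15
= 0.4465 + 3.2806
= 3.727 eV

3.727


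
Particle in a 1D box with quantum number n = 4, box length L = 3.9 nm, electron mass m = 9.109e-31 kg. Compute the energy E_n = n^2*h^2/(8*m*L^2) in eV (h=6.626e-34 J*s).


E = n^2 * h^2 / (8 * m * L^2)
= 4^2 * (6.626e-34)^2 / (8 * 9.109e-31 * (3.9e-9)^2)
= 16 * 4.3904e-67 / (8 * 9.109e-31 * 1.5210e-17)
= 6.3377e-20 J
= 0.3956 eV

0.3956


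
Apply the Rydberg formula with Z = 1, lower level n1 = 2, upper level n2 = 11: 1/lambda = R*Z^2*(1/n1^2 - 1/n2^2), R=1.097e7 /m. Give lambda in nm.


1/lambda = R * Z^2 * (1/n1^2 - 1/n2^2)
= 1.097e7 * 1^2 * (1/2^2 - 1/11^2)
= 1.097e7 * 1 * (0.25 - 0.008264)
= 2.6518e+06 /m
lambda = 1 / 2.6518e+06
= 377.0968 nm

377.0968


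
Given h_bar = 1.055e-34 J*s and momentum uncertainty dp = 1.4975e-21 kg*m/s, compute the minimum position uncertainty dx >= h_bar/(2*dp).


dx = h_bar / (2 * dp)
= 1.055e-34 / (2 * 1.4975e-21)
= 1.055e-34 / 2.9950e-21
= 3.5225e-14 m

3.5225e-14


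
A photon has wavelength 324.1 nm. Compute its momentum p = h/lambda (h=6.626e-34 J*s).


p = h / lambda
= 6.626e-34 / (324.1e-9)
= 6.626e-34 / 3.2410e-07
= 2.0444e-27 kg*m/s

2.0444e-27


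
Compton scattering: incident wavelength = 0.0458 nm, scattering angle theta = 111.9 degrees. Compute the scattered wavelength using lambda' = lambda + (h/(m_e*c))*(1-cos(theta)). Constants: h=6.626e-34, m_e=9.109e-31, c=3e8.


Compton wavelength: h/(m_e*c) = 2.4247e-12 m
d_lambda = 2.4247e-12 * (1 - cos(111.9 deg))
= 2.4247e-12 * 1.372988
= 3.3291e-12 m = 0.003329 nm
lambda' = 0.0458 + 0.003329
= 0.049129 nm

0.049129


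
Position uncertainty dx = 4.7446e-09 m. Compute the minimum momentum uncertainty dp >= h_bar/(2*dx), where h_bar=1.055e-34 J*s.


dp = h_bar / (2 * dx)
= 1.055e-34 / (2 * 4.7446e-09)
= 1.055e-34 / 9.4892e-09
= 1.1118e-26 kg*m/s

1.1118e-26


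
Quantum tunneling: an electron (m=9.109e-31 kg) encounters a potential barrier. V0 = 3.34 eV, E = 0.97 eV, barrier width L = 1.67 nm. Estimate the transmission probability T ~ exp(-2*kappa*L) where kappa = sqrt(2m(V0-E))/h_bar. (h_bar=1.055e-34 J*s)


V0 - E = 2.37 eV = 3.7967e-19 J
kappa = sqrt(2 * m * (V0-E)) / h_bar
= sqrt(2 * 9.109e-31 * 3.7967e-19) / 1.055e-34
= 7.8832e+09 /m
2*kappa*L = 2 * 7.8832e+09 * 1.67e-9
= 26.3299
T = exp(-26.3299) = 3.673285e-12

3.673285e-12


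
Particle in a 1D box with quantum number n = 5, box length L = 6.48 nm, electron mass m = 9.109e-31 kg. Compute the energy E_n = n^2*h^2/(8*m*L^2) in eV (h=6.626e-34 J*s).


E = n^2 * h^2 / (8 * m * L^2)
= 5^2 * (6.626e-34)^2 / (8 * 9.109e-31 * (6.48e-9)^2)
= 25 * 4.3904e-67 / (8 * 9.109e-31 * 4.1990e-17)
= 3.5870e-20 J
= 0.2239 eV

0.2239


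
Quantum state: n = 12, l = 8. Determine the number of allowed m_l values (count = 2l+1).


m_l ranges from -l to +l in integer steps
So m_l goes from -8 to +8
Count = 2l + 1 = 2*8 + 1
= 17

17


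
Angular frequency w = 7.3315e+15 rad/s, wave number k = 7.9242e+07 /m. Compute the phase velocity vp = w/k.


vp = w / k
= 7.3315e+15 / 7.9242e+07
= 9.2520e+07 m/s

9.2520e+07


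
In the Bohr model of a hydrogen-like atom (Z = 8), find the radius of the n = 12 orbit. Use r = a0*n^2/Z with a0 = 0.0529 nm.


r = a0 * n^2 / Z
= 0.0529 * 12^2 / 8
= 0.0529 * 144 / 8
= 0.9522 nm

0.9522


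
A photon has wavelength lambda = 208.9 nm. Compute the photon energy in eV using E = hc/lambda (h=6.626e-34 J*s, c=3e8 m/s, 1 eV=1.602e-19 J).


E = hc / lambda
= (6.626e-34)(3e8) / (208.9e-9)
= 1.9878e-25 / 2.0890e-07
= 9.5156e-19 J
Converting to eV: 9.5156e-19 / 1.602e-19
= 5.9398 eV

5.9398


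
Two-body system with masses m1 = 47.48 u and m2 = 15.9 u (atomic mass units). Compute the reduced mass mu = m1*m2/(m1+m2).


mu = m1 * m2 / (m1 + m2)
= 47.48 * 15.9 / (47.48 + 15.9)
= 754.932 / 63.38
= 11.9112 u

11.9112


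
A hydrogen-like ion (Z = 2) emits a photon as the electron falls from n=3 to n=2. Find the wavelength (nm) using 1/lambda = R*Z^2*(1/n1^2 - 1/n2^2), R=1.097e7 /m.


1/lambda = R * Z^2 * (1/n1^2 - 1/n2^2)
= 1.097e7 * 2^2 * (1/2^2 - 1/3^2)
= 1.097e7 * 4 * (0.25 - 0.111111)
= 6.0944e+06 /m
lambda = 1 / 6.0944e+06
= 164.0839 nm

164.0839


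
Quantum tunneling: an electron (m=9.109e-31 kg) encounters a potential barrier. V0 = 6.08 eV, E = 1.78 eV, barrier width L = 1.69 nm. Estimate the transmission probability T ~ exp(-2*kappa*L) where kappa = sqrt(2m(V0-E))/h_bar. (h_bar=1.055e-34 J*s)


V0 - E = 4.3 eV = 6.8886e-19 J
kappa = sqrt(2 * m * (V0-E)) / h_bar
= sqrt(2 * 9.109e-31 * 6.8886e-19) / 1.055e-34
= 1.0619e+10 /m
2*kappa*L = 2 * 1.0619e+10 * 1.69e-9
= 35.8905
T = exp(-35.8905) = 2.587817e-16

2.587817e-16


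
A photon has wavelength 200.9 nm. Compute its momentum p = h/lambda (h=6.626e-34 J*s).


p = h / lambda
= 6.626e-34 / (200.9e-9)
= 6.626e-34 / 2.0090e-07
= 3.2982e-27 kg*m/s

3.2982e-27


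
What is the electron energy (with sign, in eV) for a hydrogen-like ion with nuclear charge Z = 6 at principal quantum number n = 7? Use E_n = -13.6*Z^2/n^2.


E_n = -13.6 * Z^2 / n^2
= -13.6 * 6^2 / 7^2
= -13.6 * 36 / 49
= -9.9918 eV

-9.9918


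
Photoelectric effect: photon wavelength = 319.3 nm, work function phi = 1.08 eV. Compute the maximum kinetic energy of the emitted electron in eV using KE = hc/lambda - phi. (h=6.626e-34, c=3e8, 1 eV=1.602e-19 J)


E_photon = hc / lambda
= (6.626e-34)(3e8) / (319.3e-9)
= 6.2255e-19 J
= 3.8861 eV
KE = E_photon - phi
= 3.8861 - 1.08
= 2.8061 eV

2.8061


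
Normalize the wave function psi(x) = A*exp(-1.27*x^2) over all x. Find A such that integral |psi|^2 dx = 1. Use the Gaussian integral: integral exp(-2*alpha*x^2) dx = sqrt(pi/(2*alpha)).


integral |psi|^2 dx = A^2 * sqrt(pi/(2*alpha)) = 1
A^2 = sqrt(2*alpha/pi)
= sqrt(2 * 1.27 / pi)
= 0.89917
A = sqrt(0.89917)
= 0.9482

0.9482
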